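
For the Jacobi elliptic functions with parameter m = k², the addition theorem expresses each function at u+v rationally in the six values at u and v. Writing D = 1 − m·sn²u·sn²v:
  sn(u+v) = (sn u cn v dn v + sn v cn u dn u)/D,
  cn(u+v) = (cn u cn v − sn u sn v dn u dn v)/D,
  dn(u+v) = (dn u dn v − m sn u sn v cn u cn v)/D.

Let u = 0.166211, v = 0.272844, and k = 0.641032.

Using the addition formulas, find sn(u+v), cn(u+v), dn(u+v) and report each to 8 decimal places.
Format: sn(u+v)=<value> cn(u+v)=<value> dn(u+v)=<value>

sn(u+v)=0.42004645 cn(u+v)=0.90750261 dn(u+v)=0.96306662

sn u = 0.165138492772861, cn u = 0.9862703879792335, dn u = 0.9943811441172909
sn v = 0.2681531433754816, cn v = 0.9633762980776766, dn v = 0.9851153213532337
m = k² = 0.410922025024
D = 1 − m·sn²u·sn²v = 0.9991942100674048
sn(u+v) = (sn u·cn v·dn v + sn v·cn u·dn u)/D = 0.4197079762074492/0.9991942100674048 = 0.4200464454043785
cn(u+v) = (cn u·cn v − sn u·sn v·dn u·dn v)/D = 0.9067713516317509/0.9991942100674048 = 0.9075026080971594
dn(u+v) = (dn u·dn v − m·sn u·sn v·cn u·cn v)/D = 0.9622905945411219/0.9991942100674048 = 0.963066623931104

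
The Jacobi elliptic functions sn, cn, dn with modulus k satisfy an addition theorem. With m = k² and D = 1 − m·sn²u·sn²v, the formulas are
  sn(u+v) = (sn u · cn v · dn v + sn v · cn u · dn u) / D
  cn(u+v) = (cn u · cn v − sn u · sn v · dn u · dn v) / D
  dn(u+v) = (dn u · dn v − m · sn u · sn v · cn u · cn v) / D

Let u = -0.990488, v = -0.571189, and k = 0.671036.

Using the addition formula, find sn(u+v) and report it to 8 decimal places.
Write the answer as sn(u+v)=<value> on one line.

sn(u+v)=-0.98237135

sn u = -0.8022120632269867, cn u = 0.5970391993940607, dn u = 0.8427448763616992
sn v = -0.5296255761354967, cn v = 0.8482315421529331, dn v = 0.9347151350953716
m = k² = 0.450289313296
D = 1 − m·sn²u·sn²v = 0.9187154668724272
sn(u+v) = (sn u·cn v·dn v + sn v·cn u·dn u)/D = -0.9025197564065187/0.9187154668724272 = -0.9823713532101039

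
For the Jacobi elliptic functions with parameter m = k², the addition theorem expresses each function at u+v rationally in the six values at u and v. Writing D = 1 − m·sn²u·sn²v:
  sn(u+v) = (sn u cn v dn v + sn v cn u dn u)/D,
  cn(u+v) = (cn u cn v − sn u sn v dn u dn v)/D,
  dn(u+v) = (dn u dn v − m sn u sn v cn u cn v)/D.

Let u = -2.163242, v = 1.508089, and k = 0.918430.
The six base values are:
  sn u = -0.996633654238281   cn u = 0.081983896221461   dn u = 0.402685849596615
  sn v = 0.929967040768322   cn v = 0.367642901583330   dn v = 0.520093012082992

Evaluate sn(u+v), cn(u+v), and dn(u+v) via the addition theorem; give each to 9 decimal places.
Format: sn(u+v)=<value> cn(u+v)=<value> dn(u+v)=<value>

sn(u+v)=-0.580476141 cn(u+v)=0.814277256 dn(u+v)=0.846035413

m = k² = 0.8435136649
D = 1 − m·sn²u·sn²v = 0.2753999946863325
sn(u+v) = (sn u·cn v·dn v + sn v·cn u·dn u)/D = -0.1598631261662129/0.2753999946863325 = -0.5804761410699711
cn(u+v) = (cn u·cn v − sn u·sn v·dn u·dn v)/D = 0.2242519519772292/0.2753999946863325 = 0.8142772560059104
dn(u+v) = (dn u·dn v − m·sn u·sn v·cn u·cn v)/D = 0.2329981481316189/0.2753999946863325 = 0.8460354125895778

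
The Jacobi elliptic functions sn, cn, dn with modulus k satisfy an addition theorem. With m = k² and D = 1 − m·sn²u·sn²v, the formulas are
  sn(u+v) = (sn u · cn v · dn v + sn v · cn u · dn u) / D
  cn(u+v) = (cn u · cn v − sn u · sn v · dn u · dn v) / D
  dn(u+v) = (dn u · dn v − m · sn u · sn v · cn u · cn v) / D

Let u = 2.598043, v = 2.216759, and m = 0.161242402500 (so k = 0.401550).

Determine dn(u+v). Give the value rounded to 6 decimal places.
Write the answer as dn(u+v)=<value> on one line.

sn u = 0.6251782866706268, cn u = -0.780481972806278, dn u = 0.9679766253294975
sn v = 0.8617257604571467, cn v = -0.5073743329776864, dn v = 0.9382249313357012
m = k² = 0.1612424025
D = 1 − m·sn²u·sn²v = 0.9532022272364633
dn(u+v) = (dn u·dn v − m·sn u·sn v·cn u·cn v)/D = 0.8737809790999853/0.9532022272364633 = 0.9166795399054647

dn(u+v)=0.916680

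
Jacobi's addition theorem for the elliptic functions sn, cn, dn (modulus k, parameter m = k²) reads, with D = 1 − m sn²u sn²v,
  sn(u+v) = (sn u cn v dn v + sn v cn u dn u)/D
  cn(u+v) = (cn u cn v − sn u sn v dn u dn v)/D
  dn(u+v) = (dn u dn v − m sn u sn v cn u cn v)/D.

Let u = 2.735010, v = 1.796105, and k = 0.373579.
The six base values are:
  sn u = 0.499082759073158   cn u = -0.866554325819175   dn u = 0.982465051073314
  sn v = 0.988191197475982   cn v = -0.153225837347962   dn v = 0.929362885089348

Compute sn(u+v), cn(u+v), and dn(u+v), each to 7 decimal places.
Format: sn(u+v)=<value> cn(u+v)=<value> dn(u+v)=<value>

sn(u+v)=-0.9444365 cn(u+v)=-0.3286940 dn(u+v)=0.9356906

m = k² = 0.139561269241
D = 1 − m·sn²u·sn²v = 0.9660537342232625
sn(u+v) = (sn u·cn v·dn v + sn v·cn u·dn u)/D = -0.9123763914698656/0.9660537342232625 = -0.9444364833426629
cn(u+v) = (cn u·cn v − sn u·sn v·dn u·dn v)/D = -0.3175360415687273/0.9660537342232625 = -0.3286939745893495
dn(u+v) = (dn u·dn v − m·sn u·sn v·cn u·cn v)/D = 0.9039273948669851/0.9660537342232625 = 0.9356905965419937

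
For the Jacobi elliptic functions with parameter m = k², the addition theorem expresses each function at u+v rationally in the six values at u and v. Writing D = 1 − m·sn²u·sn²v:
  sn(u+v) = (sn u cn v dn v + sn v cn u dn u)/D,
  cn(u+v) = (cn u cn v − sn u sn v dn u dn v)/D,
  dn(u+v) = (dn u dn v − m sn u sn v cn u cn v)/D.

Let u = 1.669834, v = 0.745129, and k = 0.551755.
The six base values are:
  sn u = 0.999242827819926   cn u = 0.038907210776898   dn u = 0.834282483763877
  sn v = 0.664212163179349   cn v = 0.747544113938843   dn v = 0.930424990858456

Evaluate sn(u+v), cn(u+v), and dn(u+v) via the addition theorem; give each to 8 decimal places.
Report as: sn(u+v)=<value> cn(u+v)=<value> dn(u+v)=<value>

sn(u+v)=0.82754606 cn(u+v)=-0.56139782 dn(u+v)=0.88967072

m = k² = 0.304433580025
D = 1 − m·sn²u·sn²v = 0.8658939771991833
sn(u+v) = (sn u·cn v·dn v + sn v·cn u·dn u)/D = 0.7165671506738952/0.8658939771991833 = 0.8275460616918714
cn(u+v) = (cn u·cn v − sn u·sn v·dn u·dn v)/D = -0.4861109938325967/0.8658939771991833 = -0.5613978230971985
dn(u+v) = (dn u·dn v − m·sn u·sn v·cn u·cn v)/D = 0.7703605206133267/0.8658939771991833 = 0.8896707228581625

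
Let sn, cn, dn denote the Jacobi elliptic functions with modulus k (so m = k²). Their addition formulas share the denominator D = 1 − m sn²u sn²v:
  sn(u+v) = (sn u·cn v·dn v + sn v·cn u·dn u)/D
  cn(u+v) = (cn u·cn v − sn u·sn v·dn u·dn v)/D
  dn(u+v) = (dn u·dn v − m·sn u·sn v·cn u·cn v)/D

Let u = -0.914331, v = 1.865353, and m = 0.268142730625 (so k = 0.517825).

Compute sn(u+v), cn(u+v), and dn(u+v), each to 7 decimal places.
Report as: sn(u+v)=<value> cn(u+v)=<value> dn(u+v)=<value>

sn u = -0.7742756102815544, cn u = 0.6328485437473381, dn u = 0.9161046356506371
sn v = 0.9894610013767585, cn v = -0.1447996089583886, dn v = 0.8587662070480921
m = k² = 0.268142730625
D = 1 − m·sn²u·sn²v = 0.8426181850877464
sn(u+v) = (sn u·cn v·dn v + sn v·cn u·dn u)/D = 0.6699258486923321/0.8426181850877464 = 0.7950526828738797
cn(u+v) = (cn u·cn v − sn u·sn v·dn u·dn v)/D = 0.5110819534031956/0.8426181850877464 = 0.6065403790804418
dn(u+v) = (dn u·dn v − m·sn u·sn v·cn u·cn v)/D = 0.7678950292770244/0.8426181850877464 = 0.9113202668383656

sn(u+v)=0.7950527 cn(u+v)=0.6065404 dn(u+v)=0.9113203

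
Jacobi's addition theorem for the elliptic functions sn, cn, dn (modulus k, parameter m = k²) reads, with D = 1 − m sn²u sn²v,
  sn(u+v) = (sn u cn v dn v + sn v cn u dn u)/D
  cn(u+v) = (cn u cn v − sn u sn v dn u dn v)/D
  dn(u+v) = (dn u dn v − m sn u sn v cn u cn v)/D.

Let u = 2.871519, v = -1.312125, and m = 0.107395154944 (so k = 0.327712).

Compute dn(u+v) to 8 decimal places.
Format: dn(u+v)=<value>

sn u = 0.3514491441887838, cn u = -0.9362069744714421, dn u = 0.9933453207431057
sn v = -0.9590123508947361, cn v = 0.2833642723268964, dn v = 0.9493303810602554
m = k² = 0.107395154944
D = 1 − m·sn²u·sn²v = 0.987800049462805
dn(u+v) = (dn u·dn v − m·sn u·sn v·cn u·cn v)/D = 0.933410302813315/0.987800049462805 = 0.9449385058453188

dn(u+v)=0.94493851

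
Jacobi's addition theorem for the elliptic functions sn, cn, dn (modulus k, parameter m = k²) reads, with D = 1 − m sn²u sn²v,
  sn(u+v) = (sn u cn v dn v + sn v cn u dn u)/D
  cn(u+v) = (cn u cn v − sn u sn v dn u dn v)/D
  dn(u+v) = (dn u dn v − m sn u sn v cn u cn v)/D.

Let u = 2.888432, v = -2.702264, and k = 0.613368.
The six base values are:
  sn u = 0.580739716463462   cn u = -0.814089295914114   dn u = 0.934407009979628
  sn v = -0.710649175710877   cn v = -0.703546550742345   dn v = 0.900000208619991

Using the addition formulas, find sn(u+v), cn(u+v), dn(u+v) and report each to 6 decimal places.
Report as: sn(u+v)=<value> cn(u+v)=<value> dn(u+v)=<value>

sn(u+v)=0.184700 cn(u+v)=0.982795 dn(u+v)=0.993562

m = k² = 0.376220303424
D = 1 − m·sn²u·sn²v = 0.9359209891731848
sn(u+v) = (sn u·cn v·dn v + sn v·cn u·dn u)/D = 0.172864483604952/0.9359209891731848 = 0.1846998684767874
cn(u+v) = (cn u·cn v − sn u·sn v·dn u·dn v)/D = 0.9198184431086963/0.9359209891731848 = 0.9827949728120598
dn(u+v) = (dn u·dn v − m·sn u·sn v·cn u·cn v)/D = 0.9298956038584281/0.9359209891731848 = 0.9935620790809706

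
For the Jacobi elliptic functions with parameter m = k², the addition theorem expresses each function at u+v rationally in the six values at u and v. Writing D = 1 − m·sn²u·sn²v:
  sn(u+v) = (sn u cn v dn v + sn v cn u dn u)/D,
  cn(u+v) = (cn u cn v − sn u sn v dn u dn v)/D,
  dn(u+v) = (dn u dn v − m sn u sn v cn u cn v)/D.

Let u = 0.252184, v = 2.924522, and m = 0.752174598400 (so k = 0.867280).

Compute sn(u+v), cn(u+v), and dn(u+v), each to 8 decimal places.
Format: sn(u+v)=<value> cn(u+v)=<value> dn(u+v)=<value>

sn(u+v)=0.84187226 cn(u+v)=-0.53967684 dn(u+v)=0.68329867

sn u = 0.2476009687638976, cn u = 0.9688620955880044, dn u = 0.9766713898489868
sn v = 0.9179358768583531, cn v = -0.3967287813812939, dn v = 0.6051553223982195
m = k² = 0.7521745984
D = 1 − m·sn²u·sn²v = 0.9611449000453402
sn(u+v) = (sn u·cn v·dn v + sn v·cn u·dn u)/D = 0.809161233473466/0.9611449000453402 = 0.8418722644580389
cn(u+v) = (cn u·cn v − sn u·sn v·dn u·dn v)/D = -0.5187076412844387/0.9611449000453402 = -0.5396768387991963
dn(u+v) = (dn u·dn v − m·sn u·sn v·cn u·cn v)/D = 0.6567490326402993/0.9611449000453402 = 0.6832986707928414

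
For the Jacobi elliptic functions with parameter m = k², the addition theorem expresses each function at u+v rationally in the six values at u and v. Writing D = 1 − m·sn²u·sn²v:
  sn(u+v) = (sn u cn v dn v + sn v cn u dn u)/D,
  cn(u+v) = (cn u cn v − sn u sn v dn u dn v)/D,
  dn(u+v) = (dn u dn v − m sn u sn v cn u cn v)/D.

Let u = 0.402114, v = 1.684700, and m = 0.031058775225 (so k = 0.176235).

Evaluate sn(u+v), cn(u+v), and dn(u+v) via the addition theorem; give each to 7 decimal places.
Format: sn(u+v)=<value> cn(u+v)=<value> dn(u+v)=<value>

sn(u+v)=0.8793311 cn(u+v)=-0.4762109 dn(u+v)=0.9879193

sn u = 0.391064774047466, cn u = 0.9203631579432134, dn u = 0.9976222381367088
sn v = 0.9950135503091089, cn v = -0.09973983507737738, dn v = 0.9845050525765305
m = k² = 0.031058775225
D = 1 − m·sn²u·sn²v = 0.9952973818962349
sn(u+v) = (sn u·cn v·dn v + sn v·cn u·dn u)/D = 0.8751959615765495/0.9952973818962349 = 0.8793311200207632
cn(u+v) = (cn u·cn v − sn u·sn v·dn u·dn v)/D = -0.4739714202877622/0.9952973818962349 = -0.4762108580902268
dn(u+v) = (dn u·dn v − m·sn u·sn v·cn u·cn v)/D = 0.983273538423411/0.9952973818962349 = 0.9879193458241433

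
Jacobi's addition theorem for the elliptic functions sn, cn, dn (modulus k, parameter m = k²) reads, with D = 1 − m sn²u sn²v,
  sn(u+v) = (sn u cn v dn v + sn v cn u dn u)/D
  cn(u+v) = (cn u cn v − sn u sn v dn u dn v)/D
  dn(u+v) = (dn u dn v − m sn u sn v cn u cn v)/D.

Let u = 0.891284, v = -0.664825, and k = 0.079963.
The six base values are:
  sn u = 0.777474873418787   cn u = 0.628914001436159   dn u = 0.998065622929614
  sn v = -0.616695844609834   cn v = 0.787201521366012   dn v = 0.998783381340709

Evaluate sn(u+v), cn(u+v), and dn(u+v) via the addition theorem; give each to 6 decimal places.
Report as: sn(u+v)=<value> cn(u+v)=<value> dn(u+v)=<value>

sn(u+v)=0.224516 cn(u+v)=0.974470 dn(u+v)=0.999839

m = k² = 0.006394081369
D = 1 − m·sn²u·sn²v = 0.9985300826114127
sn(u+v) = (sn u·cn v·dn v + sn v·cn u·dn u)/D = 0.2241863910224124/0.9985300826114127 = 0.2245164115998463
cn(u+v) = (cn u·cn v − sn u·sn v·dn u·dn v)/D = 0.9730379170208634/0.9985300826114127 = 0.9744703078710651
dn(u+v) = (dn u·dn v − m·sn u·sn v·cn u·cn v)/D = 0.9983691513187534/0.9985300826114127 = 0.9998388318034061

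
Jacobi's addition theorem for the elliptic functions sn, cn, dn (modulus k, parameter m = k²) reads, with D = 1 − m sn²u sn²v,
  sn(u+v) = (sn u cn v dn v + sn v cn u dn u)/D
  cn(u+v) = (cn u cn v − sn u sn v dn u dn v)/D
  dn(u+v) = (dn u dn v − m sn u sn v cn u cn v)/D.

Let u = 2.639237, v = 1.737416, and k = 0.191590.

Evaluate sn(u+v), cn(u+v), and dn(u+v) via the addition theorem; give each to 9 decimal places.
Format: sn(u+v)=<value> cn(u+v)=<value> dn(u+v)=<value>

sn u = 0.506332808080351, cn u = -0.8623381514588499, dn u = 0.9952835722583001
sn v = 0.9889041971422962, cn v = -0.1485546662826535, dn v = 0.9818876381341649
m = k² = 0.0367067281
D = 1 − m·sn²u·sn²v = 0.9907970671668238
sn(u+v) = (sn u·cn v·dn v + sn v·cn u·dn u)/D = -0.9226035139719724/0.9907970671668238 = -0.9311730368865037
cn(u+v) = (cn u·cn v − sn u·sn v·dn u·dn v)/D = -0.3612223474716756/0.9907970671668238 = -0.3645775299926836
dn(u+v) = (dn u·dn v − m·sn u·sn v·cn u·cn v)/D = 0.9749021297092561/0.9907970671668238 = 0.9839574237911108

sn(u+v)=-0.931173037 cn(u+v)=-0.364577530 dn(u+v)=0.983957424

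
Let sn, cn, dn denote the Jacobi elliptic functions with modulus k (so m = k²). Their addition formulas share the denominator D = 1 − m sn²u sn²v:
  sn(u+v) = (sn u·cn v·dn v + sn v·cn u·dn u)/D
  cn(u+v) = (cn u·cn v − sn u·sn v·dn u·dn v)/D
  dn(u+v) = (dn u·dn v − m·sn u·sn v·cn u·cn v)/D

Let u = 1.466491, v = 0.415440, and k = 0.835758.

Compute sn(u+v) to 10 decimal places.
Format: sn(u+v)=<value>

sn(u+v)=0.9944461390

sn u = 0.940317372100088, cn u = 0.3402987506982425, dn u = 0.6183818694624872
sn v = 0.3962399841181859, cn v = 0.9181469789668862, dn v = 0.9435743566373825
m = k² = 0.698491434564
D = 1 − m·sn²u·sn²v = 0.9030324105950492
sn(u+v) = (sn u·cn v·dn v + sn v·cn u·dn u)/D = 0.8980170941053595/0.9030324105950492 = 0.9944461389969548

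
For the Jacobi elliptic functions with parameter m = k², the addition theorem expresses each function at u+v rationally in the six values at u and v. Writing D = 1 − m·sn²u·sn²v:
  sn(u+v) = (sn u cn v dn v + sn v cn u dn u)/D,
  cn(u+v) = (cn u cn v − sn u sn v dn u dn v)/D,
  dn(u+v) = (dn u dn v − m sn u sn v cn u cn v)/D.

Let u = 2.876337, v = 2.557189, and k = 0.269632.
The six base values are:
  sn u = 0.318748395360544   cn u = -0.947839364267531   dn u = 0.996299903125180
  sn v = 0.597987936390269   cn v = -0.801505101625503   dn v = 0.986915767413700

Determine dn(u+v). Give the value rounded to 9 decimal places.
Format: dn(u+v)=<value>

m = k² = 0.072701415424
D = 1 − m·sn²u·sn²v = 0.997358663541435
dn(u+v) = (dn u·dn v − m·sn u·sn v·cn u·cn v)/D = 0.9727366058107248/0.997358663541435 = 0.9753127348959081

dn(u+v)=0.975312735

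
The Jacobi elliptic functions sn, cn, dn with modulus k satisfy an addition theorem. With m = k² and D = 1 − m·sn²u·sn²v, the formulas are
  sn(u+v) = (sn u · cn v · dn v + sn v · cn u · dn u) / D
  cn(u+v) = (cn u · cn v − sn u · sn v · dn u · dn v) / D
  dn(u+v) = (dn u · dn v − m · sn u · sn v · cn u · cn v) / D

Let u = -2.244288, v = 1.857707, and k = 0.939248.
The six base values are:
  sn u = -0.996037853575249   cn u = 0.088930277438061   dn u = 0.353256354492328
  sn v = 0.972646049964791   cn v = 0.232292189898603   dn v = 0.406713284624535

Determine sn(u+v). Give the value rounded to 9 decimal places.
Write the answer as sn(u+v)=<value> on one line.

m = k² = 0.882186805504
D = 1 − m·sn²u·sn²v = 0.1720160845147045
sn(u+v) = (sn u·cn v·dn v + sn v·cn u·dn u)/D = -0.06354613434038304/0.1720160845147045 = -0.3694197232756504

sn(u+v)=-0.369419723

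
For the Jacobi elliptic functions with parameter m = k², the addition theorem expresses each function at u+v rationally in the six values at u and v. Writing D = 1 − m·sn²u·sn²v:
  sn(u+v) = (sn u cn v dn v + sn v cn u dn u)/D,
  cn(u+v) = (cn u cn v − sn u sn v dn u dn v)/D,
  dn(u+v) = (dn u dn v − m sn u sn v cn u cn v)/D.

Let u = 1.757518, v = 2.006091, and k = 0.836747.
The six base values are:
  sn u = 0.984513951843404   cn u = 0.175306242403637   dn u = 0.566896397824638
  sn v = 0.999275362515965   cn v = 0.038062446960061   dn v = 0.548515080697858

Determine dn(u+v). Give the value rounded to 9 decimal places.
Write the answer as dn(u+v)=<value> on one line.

m = k² = 0.700145542009
D = 1 − m·sn²u·sn²v = 0.3223546887792708
dn(u+v) = (dn u·dn v − m·sn u·sn v·cn u·cn v)/D = 0.3063551234081068/0.3223546887792708 = 0.9503665808871805

dn(u+v)=0.950366581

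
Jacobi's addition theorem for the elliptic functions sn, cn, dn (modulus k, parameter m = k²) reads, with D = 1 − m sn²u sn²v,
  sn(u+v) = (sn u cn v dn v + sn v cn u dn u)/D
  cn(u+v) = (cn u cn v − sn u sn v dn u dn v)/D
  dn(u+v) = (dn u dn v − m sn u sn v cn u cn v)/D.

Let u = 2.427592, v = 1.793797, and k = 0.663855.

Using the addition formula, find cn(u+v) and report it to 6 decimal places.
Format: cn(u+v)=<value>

cn(u+v)=-0.829569

sn u = 0.8884234840947919, cn u = -0.4590247410639987, dn u = 0.8075607683046258
sn v = 0.9999523214128446, cn v = 0.009764983413358726, dn v = 0.7478894050659658
m = k² = 0.440703461025
D = 1 − m·sn²u·sn²v = 0.6521875632880547
cn(u+v) = (cn u·cn v − sn u·sn v·dn u·dn v)/D = -0.5410344903661434/0.6521875632880547 = -0.8295688553741743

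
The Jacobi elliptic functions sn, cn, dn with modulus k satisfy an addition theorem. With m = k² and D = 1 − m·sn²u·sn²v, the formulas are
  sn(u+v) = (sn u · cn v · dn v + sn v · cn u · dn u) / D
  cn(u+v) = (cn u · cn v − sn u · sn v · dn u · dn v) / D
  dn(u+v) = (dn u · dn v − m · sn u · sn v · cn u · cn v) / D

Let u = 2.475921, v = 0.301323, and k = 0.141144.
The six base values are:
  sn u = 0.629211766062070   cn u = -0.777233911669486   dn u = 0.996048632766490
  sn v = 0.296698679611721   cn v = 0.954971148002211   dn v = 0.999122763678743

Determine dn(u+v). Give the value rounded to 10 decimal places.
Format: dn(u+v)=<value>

dn(u+v)=0.9986286609

m = k² = 0.019921628736
D = 1 − m·sn²u·sn²v = 0.9993056958840856
dn(u+v) = (dn u·dn v − m·sn u·sn v·cn u·cn v)/D = 0.9979353088996195/0.9993056958840856 = 0.998628660889145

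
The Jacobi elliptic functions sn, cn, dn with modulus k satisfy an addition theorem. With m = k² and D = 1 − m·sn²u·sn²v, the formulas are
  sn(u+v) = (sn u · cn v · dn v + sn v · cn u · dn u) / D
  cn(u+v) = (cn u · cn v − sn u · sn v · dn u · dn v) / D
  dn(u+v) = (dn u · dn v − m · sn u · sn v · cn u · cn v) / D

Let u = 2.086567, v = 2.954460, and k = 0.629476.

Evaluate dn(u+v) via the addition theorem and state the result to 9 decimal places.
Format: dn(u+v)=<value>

sn u = 0.9704534698582487, cn u = -0.2412883396272709, dn u = 0.791725384926347
sn v = 0.5500837060474881, cn v = -0.8351095235602698, dn v = 0.938136931534282
m = k² = 0.396240034576
D = 1 − m·sn²u·sn²v = 0.8870814353106233
dn(u+v) = (dn u·dn v − m·sn u·sn v·cn u·cn v)/D = 0.7001240579626941/0.8870814353106233 = 0.789244403156218

dn(u+v)=0.789244403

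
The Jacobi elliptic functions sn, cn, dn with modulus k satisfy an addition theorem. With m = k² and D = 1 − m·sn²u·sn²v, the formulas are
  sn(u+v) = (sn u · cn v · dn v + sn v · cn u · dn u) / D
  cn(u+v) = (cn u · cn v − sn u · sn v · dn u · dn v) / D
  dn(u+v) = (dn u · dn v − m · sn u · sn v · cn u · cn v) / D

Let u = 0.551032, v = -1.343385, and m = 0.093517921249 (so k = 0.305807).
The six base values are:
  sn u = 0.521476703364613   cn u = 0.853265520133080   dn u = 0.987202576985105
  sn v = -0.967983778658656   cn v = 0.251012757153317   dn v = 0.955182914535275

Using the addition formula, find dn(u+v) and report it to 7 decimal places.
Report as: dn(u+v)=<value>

m = k² = 0.093517921249
D = 1 − m·sn²u·sn²v = 0.9761712738397617
dn(u+v) = (dn u·dn v − m·sn u·sn v·cn u·cn v)/D = 0.953069655604844/0.9761712738397617 = 0.9763344621440788

dn(u+v)=0.9763345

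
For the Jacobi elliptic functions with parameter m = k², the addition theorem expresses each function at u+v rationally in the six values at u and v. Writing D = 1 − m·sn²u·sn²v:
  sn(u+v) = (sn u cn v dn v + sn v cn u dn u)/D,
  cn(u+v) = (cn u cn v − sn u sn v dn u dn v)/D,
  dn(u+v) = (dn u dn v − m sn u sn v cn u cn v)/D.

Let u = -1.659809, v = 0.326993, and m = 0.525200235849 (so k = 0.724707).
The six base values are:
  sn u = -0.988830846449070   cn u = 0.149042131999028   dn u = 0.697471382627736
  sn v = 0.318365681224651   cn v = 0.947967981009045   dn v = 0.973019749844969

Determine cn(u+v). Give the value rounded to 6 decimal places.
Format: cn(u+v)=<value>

m = k² = 0.525200235849
D = 1 − m·sn²u·sn²v = 0.947949918242507
cn(u+v) = (cn u·cn v − sn u·sn v·dn u·dn v)/D = 0.3549339237051738/0.947949918242507 = 0.3744226534279564

cn(u+v)=0.374423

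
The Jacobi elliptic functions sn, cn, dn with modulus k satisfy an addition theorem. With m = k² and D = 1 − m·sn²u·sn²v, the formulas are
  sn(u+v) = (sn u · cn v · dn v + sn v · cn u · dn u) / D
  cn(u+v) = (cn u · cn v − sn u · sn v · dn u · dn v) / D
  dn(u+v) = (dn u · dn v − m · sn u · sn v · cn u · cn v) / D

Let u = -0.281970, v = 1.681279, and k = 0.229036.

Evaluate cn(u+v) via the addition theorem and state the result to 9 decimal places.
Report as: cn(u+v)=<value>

sn u = -0.2780631286277197, cn u = 0.9605628019540233, dn u = 0.9979699564393986
sn v = 0.9962278471500429, cn v = -0.08677601375259595, dn v = 0.973620829488919
m = k² = 0.052457489296
D = 1 − m·sn²u·sn²v = 0.9959745756905051
cn(u+v) = (cn u·cn v − sn u·sn v·dn u·dn v)/D = 0.1858054988258878/0.9959745756905051 = 0.1865564677663278

cn(u+v)=0.186556468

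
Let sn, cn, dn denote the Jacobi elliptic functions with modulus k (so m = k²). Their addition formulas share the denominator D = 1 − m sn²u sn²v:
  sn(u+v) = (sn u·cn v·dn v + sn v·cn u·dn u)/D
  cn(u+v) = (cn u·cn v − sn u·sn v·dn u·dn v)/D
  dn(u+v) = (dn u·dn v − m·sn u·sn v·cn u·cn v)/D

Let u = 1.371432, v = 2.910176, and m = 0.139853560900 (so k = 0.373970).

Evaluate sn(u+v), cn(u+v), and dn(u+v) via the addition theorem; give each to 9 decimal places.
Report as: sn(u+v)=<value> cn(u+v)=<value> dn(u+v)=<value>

sn(u+v)=-0.841756023 cn(u+v)=-0.539858127 dn(u+v)=0.949160846

sn u = 0.9711835237583345, cn u = 0.2383328831285028, dn u = 0.9317137327682889
sn v = 0.3427640160805882, cn v = -0.9394215397148962, dn v = 0.9917504730600256
m = k² = 0.1398535609
D = 1 − m·sn²u·sn²v = 0.984502323684119
sn(u+v) = (sn u·cn v·dn v + sn v·cn u·dn u)/D = -0.8287107605810883/0.984502323684119 = -0.841756022961895
cn(u+v) = (cn u·cn v − sn u·sn v·dn u·dn v)/D = -0.5314915809648766/0.984502323684119 = -0.5398581274810759
dn(u+v) = (dn u·dn v − m·sn u·sn v·cn u·cn v)/D = 0.9344510584405252/0.984502323684119 = 0.9491608460035968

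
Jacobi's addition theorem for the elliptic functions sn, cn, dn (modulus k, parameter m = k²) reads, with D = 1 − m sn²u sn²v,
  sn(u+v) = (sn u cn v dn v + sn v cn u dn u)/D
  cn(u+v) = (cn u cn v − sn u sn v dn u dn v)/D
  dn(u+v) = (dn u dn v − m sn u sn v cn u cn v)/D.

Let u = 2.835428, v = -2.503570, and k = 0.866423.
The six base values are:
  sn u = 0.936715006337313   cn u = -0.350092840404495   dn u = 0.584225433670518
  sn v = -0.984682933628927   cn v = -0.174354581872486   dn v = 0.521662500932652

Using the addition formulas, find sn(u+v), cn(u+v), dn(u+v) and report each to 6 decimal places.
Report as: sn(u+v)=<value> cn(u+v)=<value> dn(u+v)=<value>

sn(u+v)=0.321584 cn(u+v)=0.946881 dn(u+v)=0.960399

m = k² = 0.750688814929
D = 1 − m·sn²u·sn²v = 0.3613429328622952
sn(u+v) = (sn u·cn v·dn v + sn v·cn u·dn u)/D = 0.1162020855374555/0.3613429328622952 = 0.3215839441413376
cn(u+v) = (cn u·cn v − sn u·sn v·dn u·dn v)/D = 0.3421487840783174/0.3613429328622952 = 0.9468810732454742
dn(u+v) = (dn u·dn v − m·sn u·sn v·cn u·cn v)/D = 0.3470334574662472/0.3613429328622952 = 0.9603991828961514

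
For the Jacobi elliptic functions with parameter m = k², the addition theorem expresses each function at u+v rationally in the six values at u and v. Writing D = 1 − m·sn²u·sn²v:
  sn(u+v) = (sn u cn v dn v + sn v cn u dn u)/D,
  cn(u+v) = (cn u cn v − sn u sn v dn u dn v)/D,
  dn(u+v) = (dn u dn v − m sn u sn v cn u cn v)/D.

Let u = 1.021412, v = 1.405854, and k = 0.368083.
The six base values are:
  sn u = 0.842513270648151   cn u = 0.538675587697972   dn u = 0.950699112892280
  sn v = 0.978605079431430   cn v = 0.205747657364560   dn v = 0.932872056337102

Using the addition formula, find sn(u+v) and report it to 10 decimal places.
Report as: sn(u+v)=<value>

sn(u+v)=0.7301140545

m = k² = 0.135485094889
D = 1 − m·sn²u·sn²v = 0.9078999318287348
sn(u+v) = (sn u·cn v·dn v + sn v·cn u·dn u)/D = 0.6628705002966801/0.9078999318287348 = 0.7301140544878059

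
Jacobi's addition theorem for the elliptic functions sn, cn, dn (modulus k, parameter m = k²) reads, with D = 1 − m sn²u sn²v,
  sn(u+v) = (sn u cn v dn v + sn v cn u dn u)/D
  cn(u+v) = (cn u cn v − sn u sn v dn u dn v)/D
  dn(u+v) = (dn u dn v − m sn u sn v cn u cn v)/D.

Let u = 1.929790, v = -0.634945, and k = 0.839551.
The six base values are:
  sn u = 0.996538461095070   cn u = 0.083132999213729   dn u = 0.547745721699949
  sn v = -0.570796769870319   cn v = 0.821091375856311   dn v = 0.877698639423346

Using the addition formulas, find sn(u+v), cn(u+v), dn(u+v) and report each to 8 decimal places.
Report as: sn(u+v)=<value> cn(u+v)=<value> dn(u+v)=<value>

sn(u+v)=0.89667941 cn(u+v)=0.44268051 dn(u+v)=0.65824006

m = k² = 0.704845881601
D = 1 − m·sn²u·sn²v = 0.7719420008648091
sn(u+v) = (sn u·cn v·dn v + sn v·cn u·dn u)/D = 0.6921844975161724/0.7719420008648091 = 0.89667940951615
cn(u+v) = (cn u·cn v − sn u·sn v·dn u·dn v)/D = 0.341723680914052/0.7719420008648091 = 0.4426805129546234
dn(u+v) = (dn u·dn v − m·sn u·sn v·cn u·cn v)/D = 0.5081231463892538/0.7719420008648091 = 0.6582400566622905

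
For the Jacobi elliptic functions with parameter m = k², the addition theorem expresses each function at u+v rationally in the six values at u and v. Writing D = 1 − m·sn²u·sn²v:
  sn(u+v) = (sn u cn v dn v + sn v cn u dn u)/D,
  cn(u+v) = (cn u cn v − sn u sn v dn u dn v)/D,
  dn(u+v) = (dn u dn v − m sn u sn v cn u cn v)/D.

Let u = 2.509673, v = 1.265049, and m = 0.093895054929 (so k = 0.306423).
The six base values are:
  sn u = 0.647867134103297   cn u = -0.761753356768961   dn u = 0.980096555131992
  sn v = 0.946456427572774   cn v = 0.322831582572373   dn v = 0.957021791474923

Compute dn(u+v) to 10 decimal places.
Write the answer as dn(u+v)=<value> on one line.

m = k² = 0.093895054929
D = 1 − m·sn²u·sn²v = 0.9646966540695902
dn(u+v) = (dn u·dn v − m·sn u·sn v·cn u·cn v)/D = 0.9521323405887019/0.9646966540695902 = 0.9869758919263527

dn(u+v)=0.9869758919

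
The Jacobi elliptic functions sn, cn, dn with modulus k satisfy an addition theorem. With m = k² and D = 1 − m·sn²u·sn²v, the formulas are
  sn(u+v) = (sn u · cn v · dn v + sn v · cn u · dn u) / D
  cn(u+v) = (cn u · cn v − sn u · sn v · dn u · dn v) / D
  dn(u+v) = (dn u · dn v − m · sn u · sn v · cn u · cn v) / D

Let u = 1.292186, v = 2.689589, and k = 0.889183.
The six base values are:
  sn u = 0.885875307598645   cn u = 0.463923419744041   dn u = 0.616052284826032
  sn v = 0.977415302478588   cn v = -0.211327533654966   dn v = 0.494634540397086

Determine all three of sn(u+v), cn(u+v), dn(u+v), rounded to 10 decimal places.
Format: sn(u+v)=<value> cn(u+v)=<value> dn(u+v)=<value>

m = k² = 0.790646407489
D = 1 − m·sn²u·sn²v = 0.4072306178826198
sn(u+v) = (sn u·cn v·dn v + sn v·cn u·dn u)/D = 0.1867458966274344/0.4072306178826198 = 0.4585752849292439
cn(u+v) = (cn u·cn v − sn u·sn v·dn u·dn v)/D = -0.3618877536389921/0.4072306178826198 = -0.8886555621004477
dn(u+v) = (dn u·dn v − m·sn u·sn v·cn u·cn v)/D = 0.3718383380990736/0.4072306178826198 = 0.9130903271282327

sn(u+v)=0.4585752849 cn(u+v)=-0.8886555621 dn(u+v)=0.9130903271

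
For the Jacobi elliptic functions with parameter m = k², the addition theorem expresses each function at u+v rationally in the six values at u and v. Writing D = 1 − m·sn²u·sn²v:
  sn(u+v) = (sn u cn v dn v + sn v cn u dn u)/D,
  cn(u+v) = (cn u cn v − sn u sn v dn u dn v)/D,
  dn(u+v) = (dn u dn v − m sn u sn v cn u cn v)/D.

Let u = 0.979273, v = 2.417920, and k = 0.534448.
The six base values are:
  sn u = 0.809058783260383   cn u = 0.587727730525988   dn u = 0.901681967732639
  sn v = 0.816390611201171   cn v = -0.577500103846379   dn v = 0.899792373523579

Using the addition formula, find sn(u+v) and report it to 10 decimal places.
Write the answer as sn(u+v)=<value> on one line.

sn(u+v)=0.0139704398

m = k² = 0.285634664704
D = 1 − m·sn²u·sn²v = 0.8753859332134477
sn(u+v) = (sn u·cn v·dn v + sn v·cn u·dn u)/D = 0.01222952647283766/0.8753859332134477 = 0.01397043978984719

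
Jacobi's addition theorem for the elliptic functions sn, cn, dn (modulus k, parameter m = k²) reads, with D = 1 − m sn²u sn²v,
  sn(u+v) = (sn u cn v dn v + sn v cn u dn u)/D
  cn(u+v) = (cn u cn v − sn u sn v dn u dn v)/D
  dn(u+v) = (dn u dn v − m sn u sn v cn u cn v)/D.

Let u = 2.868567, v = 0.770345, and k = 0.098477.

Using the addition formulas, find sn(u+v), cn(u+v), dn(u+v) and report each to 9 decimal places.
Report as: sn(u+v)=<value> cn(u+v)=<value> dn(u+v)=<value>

sn(u+v)=-0.470167097 cn(u+v)=-0.882577419 dn(u+v)=0.998927550

sn u = 0.2769791938021895, cn u = -0.9608759161310523, dn u = 0.9996279385131855
sn v = 0.6959120203754207, cn v = 0.7181270499688757, dn v = 0.9976489648560633
m = k² = 0.009697719529
D = 1 − m·sn²u·sn²v = 0.9996396930914629
sn(u+v) = (sn u·cn v·dn v + sn v·cn u·dn u)/D = -0.4699976923916246/0.9996396930914629 = -0.4701670968447846
cn(u+v) = (cn u·cn v − sn u·sn v·dn u·dn v)/D = -0.8822594205507482/0.9996396930914629 = -0.882577419292238
dn(u+v) = (dn u·dn v − m·sn u·sn v·cn u·cn v)/D = 0.9985676295553611/0.9996396930914629 = 0.9989275500527732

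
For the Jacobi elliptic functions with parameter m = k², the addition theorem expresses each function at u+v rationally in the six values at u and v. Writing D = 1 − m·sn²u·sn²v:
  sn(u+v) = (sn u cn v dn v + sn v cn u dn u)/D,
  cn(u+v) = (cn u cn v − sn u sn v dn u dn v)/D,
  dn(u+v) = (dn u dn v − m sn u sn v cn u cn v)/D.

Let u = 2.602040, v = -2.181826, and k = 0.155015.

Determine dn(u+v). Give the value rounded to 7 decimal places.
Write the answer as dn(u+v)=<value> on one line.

sn u = 0.5295152701768775, cn u = -0.8483004058996485, dn u = 0.9966255126009509
sn v = -0.8281510453630268, cn v = -0.560504992006428, dn v = 0.991725589650969
m = k² = 0.024029650225
D = 1 − m·sn²u·sn²v = 0.9953791322862269
dn(u+v) = (dn u·dn v − m·sn u·sn v·cn u·cn v)/D = 0.9933893347757167/0.9953791322862269 = 0.9980009652141894

dn(u+v)=0.9980010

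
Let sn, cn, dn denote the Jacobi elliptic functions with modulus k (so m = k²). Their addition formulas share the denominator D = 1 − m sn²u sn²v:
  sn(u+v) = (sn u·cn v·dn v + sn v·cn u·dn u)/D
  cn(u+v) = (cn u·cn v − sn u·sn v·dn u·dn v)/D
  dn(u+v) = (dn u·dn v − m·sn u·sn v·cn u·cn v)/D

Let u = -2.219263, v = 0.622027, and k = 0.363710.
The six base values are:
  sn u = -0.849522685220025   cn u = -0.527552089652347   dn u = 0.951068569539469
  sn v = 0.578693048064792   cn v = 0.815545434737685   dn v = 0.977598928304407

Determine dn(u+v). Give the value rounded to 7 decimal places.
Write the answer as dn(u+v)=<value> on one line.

m = k² = 0.1322849641
D = 1 − m·sn²u·sn²v = 0.9680289444446392
dn(u+v) = (dn u·dn v − m·sn u·sn v·cn u·cn v)/D = 0.9017836447398259/0.9680289444446392 = 0.9315668192723118

dn(u+v)=0.9315668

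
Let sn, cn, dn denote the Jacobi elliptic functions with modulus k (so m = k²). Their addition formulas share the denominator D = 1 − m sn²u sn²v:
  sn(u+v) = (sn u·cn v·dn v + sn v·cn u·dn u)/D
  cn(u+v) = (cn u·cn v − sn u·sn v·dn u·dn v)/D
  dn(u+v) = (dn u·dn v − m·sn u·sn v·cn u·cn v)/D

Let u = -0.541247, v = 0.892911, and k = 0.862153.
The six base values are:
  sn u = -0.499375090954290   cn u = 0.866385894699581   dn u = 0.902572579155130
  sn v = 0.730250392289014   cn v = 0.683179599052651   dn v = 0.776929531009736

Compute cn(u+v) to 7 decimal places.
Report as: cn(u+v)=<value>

m = k² = 0.743307795409
D = 1 − m·sn²u·sn²v = 0.9011524210100758
cn(u+v) = (cn u·cn v − sn u·sn v·dn u·dn v)/D = 0.8476158394330646/0.9011524210100758 = 0.9405909806944717

cn(u+v)=0.9405910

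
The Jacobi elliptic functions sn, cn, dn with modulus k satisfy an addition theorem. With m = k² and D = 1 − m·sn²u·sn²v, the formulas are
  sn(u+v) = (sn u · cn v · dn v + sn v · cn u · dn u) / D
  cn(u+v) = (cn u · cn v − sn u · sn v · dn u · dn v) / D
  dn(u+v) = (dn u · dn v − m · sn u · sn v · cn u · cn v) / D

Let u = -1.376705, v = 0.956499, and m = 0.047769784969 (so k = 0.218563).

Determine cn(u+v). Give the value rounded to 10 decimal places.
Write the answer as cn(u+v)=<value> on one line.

sn u = -0.9783863636852679, cn u = 0.2067852106769694, dn u = 0.9768689046790786
sn v = 0.8138254249311045, cn v = 0.5811094369701005, dn v = 0.9840536096514296
m = k² = 0.047769784969
D = 1 − m·sn²u·sn²v = 0.9697143725456416
cn(u+v) = (cn u·cn v − sn u·sn v·dn u·dn v)/D = 0.8855793439275812/0.9697143725456416 = 0.9132373088405468

cn(u+v)=0.9132373088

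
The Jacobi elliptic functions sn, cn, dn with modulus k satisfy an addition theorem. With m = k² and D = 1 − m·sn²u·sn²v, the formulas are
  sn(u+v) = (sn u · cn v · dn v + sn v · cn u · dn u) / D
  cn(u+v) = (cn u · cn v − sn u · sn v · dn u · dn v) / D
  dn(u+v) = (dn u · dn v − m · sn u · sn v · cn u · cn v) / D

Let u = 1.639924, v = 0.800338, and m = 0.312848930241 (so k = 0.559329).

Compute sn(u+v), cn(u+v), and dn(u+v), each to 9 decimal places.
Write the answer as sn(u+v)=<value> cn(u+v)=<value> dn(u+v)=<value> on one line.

sn u = 0.997713940302791, cn u = 0.06757879345977364, dn u = 0.8298070965293083
sn v = 0.7011080250341754, cn v = 0.7130550730712727, dn v = 0.9199012652811792
m = k² = 0.312848930241
D = 1 − m·sn²u·sn²v = 0.8469206423122955
sn(u+v) = (sn u·cn v·dn v + sn v·cn u·dn u)/D = 0.6937570341251148/0.8469206423122955 = 0.8191523496593406
cn(u+v) = (cn u·cn v − sn u·sn v·dn u·dn v)/D = -0.4857733545354207/0.8469206423122955 = -0.5735760002367441
dn(u+v) = (dn u·dn v − m·sn u·sn v·cn u·cn v)/D = 0.752795292666725/0.8469206423122955 = 0.8888616654937282

sn(u+v)=0.819152350 cn(u+v)=-0.573576000 dn(u+v)=0.888861665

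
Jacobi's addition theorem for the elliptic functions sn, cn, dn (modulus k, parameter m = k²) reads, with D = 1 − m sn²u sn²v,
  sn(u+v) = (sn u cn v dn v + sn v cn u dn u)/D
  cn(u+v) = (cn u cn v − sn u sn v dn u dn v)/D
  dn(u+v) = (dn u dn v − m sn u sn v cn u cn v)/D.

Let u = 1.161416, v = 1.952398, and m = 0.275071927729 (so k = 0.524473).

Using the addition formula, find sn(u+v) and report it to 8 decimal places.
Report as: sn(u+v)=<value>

sn(u+v)=0.28050568

sn u = 0.8942382720049881, cn u = 0.447591234142865, dn u = 0.8831961323310512
sn v = 0.9767899577525255, cn v = -0.2141993894338159, dn v = 0.8588065856079904
m = k² = 0.275071927729
D = 1 − m·sn²u·sn²v = 0.7901276868445717
sn(u+v) = (sn u·cn v·dn v + sn v·cn u·dn u)/D = 0.2216353073020259/0.7901276868445717 = 0.2805056840713195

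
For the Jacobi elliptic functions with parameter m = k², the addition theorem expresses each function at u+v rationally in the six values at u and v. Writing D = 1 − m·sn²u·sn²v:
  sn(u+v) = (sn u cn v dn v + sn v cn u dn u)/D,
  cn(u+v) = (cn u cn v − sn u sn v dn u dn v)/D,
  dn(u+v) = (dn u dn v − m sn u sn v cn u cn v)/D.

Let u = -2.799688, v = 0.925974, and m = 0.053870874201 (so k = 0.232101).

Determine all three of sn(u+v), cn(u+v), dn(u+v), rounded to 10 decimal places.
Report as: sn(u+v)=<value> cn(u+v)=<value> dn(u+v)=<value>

sn u = -0.3756032215586966, cn u = -0.9267805673160873, dn u = 0.9961927607941271
sn v = 0.7955880563323581, cn v = 0.6058379689498675, dn v = 0.9828030689416745
m = k² = 0.053870874201
D = 1 − m·sn²u·sn²v = 0.995189511843371
sn(u+v) = (sn u·cn v·dn v + sn v·cn u·dn u)/D = -0.9581697878976993/0.995189511843371 = -0.9628013323039341
cn(u+v) = (cn u·cn v − sn u·sn v·dn u·dn v)/D = -0.268910434983704/0.995189511843371 = -0.2702102783273974
dn(u+v) = (dn u·dn v − m·sn u·sn v·cn u·cn v)/D = 0.9700226229378298/0.995189511843371 = 0.9747114608765068

sn(u+v)=-0.9628013323 cn(u+v)=-0.2702102783 dn(u+v)=0.9747114609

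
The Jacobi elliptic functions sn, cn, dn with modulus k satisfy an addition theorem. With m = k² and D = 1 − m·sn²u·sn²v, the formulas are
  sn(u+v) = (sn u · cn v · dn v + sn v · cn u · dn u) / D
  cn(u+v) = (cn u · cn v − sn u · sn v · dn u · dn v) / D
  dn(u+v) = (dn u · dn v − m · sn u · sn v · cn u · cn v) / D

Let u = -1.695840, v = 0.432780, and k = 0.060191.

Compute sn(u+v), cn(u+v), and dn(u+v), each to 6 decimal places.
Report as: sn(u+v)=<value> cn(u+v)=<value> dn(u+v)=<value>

sn(u+v)=-0.952754 cn(u+v)=0.303743 dn(u+v)=0.998354

sn u = -0.9923964877746768, cn u = -0.1230821313289857, dn u = 0.9982143699884132
sn v = 0.4193533159561841, cn v = 0.9078231085385263, dn v = 0.9996813877453528
m = k² = 0.003622956481
D = 1 − m·sn²u·sn²v = 0.9993725289152
sn(u+v) = (sn u·cn v·dn v + sn v·cn u·dn u)/D = -0.9521561549273358/0.9993725289152 = -0.9527539805010283
cn(u+v) = (cn u·cn v − sn u·sn v·dn u·dn v)/D = 0.3035524801156359/0.9993725289152 = 0.3037430701093379
dn(u+v) = (dn u·dn v − m·sn u·sn v·cn u·cn v)/D = 0.9977278558493448/0.9993725289152 = 0.9983542943014049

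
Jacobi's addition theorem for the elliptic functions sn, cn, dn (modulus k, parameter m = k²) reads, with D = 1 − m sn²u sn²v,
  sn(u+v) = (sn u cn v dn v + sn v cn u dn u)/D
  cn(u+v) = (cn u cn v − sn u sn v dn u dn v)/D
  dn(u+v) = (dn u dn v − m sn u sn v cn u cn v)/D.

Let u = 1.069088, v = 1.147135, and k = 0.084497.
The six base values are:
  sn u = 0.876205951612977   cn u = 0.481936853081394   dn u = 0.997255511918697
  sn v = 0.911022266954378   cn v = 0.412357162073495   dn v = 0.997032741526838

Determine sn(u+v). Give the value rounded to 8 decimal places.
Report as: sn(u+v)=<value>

sn(u+v)=0.80173533

m = k² = 0.007139743009
D = 1 − m·sn²u·sn²v = 0.9954506121703748
sn(u+v) = (sn u·cn v·dn v + sn v·cn u·dn u)/D = 0.7980879226822336/0.9954506121703748 = 0.8017353276243082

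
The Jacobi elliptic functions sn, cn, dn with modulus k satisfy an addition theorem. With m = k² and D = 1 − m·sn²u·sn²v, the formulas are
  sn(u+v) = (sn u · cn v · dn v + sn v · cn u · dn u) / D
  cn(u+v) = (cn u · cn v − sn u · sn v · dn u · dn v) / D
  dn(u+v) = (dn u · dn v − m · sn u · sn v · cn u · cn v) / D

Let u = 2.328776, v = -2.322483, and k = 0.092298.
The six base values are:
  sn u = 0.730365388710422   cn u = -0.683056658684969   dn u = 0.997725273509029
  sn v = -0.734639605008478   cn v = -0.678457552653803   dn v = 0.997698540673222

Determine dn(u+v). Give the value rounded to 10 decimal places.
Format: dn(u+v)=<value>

m = k² = 0.008518920804
D = 1 − m·sn²u·sn²v = 0.9975474739731773
dn(u+v) = (dn u·dn v − m·sn u·sn v·cn u·cn v)/D = 0.9975473057065938/0.9975474739731773 = 0.9999998313197238

dn(u+v)=0.9999998313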